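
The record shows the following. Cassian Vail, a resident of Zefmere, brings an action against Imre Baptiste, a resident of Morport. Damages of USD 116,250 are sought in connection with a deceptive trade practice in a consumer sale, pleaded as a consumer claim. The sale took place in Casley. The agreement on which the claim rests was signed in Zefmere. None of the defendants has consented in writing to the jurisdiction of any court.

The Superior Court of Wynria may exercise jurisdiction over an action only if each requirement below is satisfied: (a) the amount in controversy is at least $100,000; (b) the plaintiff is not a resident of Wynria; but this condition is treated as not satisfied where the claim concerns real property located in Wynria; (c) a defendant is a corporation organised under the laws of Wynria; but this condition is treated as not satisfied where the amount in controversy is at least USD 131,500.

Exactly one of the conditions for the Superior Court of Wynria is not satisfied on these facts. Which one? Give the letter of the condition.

(c)

The Superior Court of Wynria:
  (a) The amount in controversy is $116,250, which meets the 100,000 dollars floor. Condition met.
  (b) The plaintiff resides in Zefmere, which is not Wynria. And the carve-out is inapplicable — the claim does not concern real property. Met.
  (c) No defendant is a corporation. Not met.
Only condition (c) fails.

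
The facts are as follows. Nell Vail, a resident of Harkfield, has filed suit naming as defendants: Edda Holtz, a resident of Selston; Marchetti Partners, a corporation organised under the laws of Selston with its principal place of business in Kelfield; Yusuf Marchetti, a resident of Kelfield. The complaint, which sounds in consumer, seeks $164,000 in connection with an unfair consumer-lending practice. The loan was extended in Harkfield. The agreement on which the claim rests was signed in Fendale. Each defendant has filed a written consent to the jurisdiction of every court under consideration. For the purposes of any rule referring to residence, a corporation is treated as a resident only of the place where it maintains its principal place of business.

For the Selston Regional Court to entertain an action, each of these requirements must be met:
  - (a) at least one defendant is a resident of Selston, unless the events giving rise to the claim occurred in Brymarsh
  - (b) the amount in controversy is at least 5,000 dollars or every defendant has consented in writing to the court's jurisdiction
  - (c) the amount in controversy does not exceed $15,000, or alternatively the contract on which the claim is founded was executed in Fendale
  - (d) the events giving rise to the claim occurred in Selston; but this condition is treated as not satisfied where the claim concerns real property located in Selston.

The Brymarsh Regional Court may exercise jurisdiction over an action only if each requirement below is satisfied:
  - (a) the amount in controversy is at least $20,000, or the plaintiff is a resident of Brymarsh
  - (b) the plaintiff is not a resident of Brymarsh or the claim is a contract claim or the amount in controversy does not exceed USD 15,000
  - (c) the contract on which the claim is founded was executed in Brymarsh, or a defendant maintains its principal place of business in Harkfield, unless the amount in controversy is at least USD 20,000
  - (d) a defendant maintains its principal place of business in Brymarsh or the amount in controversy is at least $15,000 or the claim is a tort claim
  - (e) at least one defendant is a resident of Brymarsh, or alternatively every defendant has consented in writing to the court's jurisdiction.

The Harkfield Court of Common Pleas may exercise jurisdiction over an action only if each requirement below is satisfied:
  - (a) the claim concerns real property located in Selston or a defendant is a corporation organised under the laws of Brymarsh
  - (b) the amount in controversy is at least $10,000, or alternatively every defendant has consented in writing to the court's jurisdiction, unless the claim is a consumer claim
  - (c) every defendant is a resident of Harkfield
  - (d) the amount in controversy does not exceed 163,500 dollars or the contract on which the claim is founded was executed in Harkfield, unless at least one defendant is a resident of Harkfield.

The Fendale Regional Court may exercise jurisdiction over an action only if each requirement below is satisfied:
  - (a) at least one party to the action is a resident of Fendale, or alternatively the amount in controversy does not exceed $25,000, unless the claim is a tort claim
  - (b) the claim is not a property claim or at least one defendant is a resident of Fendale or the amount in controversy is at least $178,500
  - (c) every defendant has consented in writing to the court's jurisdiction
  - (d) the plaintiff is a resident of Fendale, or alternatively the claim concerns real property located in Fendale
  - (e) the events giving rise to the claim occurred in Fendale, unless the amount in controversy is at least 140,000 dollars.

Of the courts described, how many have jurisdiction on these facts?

1

The Selston Regional Court:
  (a) Edda Holtz resides in Selston. Met.
  (b) The amount in controversy is 164,000 dollars, which meets the USD 5,000 floor, so one alternative holds. Condition met.
  (c) The contract was executed in Fendale, so one alternative holds. Condition met.
  (d) The operative events occurred in Harkfield, not Selston. Not satisfied.
  → The court lacks jurisdiction.
The Brymarsh Regional Court:
  (a) The amount in controversy is $164,000, which meets the 20,000 dollars floor, so this disjunct is met. Satisfied.
  (b) The plaintiff resides in Harkfield, which is not Brymarsh — that alternative is enough. Condition met.
  (c) The contract was executed in Fendale, not Brymarsh; the corporate defendant(s) have their principal place of business in Kelfield, not Harkfield — none of the alternatives is met. However, the amount in controversy is $164,000, which meets the USD 20,000 floor, so the 'unless' proviso supplies this condition. Met.
  (d) The amount in controversy is $164,000, which meets the 15,000 dollars floor, so one alternative holds. Satisfied.
  (e) Every defendant has filed written consent, so this disjunct is met. Met.
  → Jurisdiction lies.
The Harkfield Court of Common Pleas:
  (a) The claim does not concern real property; the corporate defendant(s) are organised in Selston, not Brymarsh — no alternative holds. Not satisfied.
  (b) The amount in controversy is USD 164,000, which meets the USD 10,000 floor, so this disjunct is met. Satisfied.
  (c) The defendants reside as follows — Edda Holtz in Selston, Marchetti Partners in Kelfield, Yusuf Marchetti in Kelfield — not all in Harkfield. Condition not met.
  (d) The amount in controversy is 164,000 dollars, above the USD 163,500 ceiling; the contract was executed in Fendale, not Harkfield — every alternative fails. And no defendant resides in Harkfield (they reside in Selston, Kelfield, Kelfield), so the proviso does not save it. Fails.
  → No jurisdiction.
The Fendale Regional Court:
  (a) No party resides in Fendale; the amount in controversy is 164,000 dollars, above the 25,000 dollars ceiling — no alternative holds. And the claim is a consumer claim, not a tort claim, so the proviso does not save it. Not met.
  (b) The claim is a consumer claim, not a property claim — that alternative is enough. Condition met.
  (c) Every defendant has filed written consent. Condition met.
  (d) The plaintiff resides in Harkfield, not Fendale; the claim does not concern real property — none of the alternatives is met. Not satisfied.
  (e) The operative events occurred in Harkfield, not Fendale. The proviso rescues it, though: the amount in controversy is 164,000 dollars, which meets the 140,000 dollars floor. Condition met.
  → Not every requirement is met — no jurisdiction.
Courts with jurisdiction: the Brymarsh Regional Court — 1 in total.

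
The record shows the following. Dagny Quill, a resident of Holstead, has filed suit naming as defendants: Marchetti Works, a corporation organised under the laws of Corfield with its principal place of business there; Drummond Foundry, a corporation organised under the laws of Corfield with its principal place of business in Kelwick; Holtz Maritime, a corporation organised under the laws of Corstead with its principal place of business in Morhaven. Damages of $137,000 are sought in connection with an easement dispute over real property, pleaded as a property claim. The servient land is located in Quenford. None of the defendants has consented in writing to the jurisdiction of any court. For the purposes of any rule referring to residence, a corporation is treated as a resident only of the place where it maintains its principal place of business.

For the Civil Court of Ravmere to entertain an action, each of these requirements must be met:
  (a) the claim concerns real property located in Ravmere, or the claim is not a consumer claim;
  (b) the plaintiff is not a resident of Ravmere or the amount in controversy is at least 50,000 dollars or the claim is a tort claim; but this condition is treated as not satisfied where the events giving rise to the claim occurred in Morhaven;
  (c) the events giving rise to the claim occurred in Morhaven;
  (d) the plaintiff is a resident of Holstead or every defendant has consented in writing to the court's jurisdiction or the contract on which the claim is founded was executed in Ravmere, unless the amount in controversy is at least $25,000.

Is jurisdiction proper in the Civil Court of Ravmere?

The Civil Court of Ravmere:
  (a) The claim is a property claim, not a consumer claim, so this disjunct is met. Met.
  (b) The plaintiff resides in Holstead, which is not Ravmere — that alternative is enough. The exception is not triggered, since the operative events occurred in Quenford, not Morhaven. Condition met.
  (c) The operative events occurred in Quenford, not Morhaven. Condition not met.
  (d) The plaintiff resides in Holstead, so this disjunct is met. Met.
  → The court lacks jurisdiction.

No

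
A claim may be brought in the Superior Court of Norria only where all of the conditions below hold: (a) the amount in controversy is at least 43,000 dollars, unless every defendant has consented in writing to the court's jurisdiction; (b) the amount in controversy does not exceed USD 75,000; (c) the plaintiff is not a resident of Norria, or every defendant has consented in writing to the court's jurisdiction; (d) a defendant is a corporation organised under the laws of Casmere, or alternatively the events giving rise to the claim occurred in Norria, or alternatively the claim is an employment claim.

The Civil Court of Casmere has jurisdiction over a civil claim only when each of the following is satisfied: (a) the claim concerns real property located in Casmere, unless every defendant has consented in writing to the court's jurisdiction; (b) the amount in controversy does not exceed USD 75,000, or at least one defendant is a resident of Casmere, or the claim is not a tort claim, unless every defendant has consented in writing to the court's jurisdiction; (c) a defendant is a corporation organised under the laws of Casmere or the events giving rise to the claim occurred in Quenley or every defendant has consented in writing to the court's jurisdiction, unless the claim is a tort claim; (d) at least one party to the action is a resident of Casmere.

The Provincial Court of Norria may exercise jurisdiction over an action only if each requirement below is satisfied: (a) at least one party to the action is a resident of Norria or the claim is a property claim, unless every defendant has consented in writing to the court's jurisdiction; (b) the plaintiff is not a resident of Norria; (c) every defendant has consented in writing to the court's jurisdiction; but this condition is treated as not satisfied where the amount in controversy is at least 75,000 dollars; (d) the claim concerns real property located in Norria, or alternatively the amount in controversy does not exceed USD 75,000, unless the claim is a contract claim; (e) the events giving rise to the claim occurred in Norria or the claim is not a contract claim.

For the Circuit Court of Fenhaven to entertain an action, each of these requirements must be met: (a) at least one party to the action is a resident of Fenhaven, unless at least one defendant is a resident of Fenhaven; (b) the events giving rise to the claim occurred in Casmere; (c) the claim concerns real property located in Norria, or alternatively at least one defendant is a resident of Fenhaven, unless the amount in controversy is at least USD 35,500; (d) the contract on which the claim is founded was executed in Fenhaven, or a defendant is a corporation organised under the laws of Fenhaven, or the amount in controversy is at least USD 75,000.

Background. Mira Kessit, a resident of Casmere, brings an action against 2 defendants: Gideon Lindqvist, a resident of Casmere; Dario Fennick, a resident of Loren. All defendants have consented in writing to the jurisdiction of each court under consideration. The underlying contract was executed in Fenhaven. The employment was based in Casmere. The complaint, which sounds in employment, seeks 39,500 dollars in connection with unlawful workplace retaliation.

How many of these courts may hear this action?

The Superior Court of Norria:
  (a) The amount in controversy is $39,500, below the 43,000 dollars floor. However, every defendant has filed written consent, so the 'unless' proviso supplies this condition. Met.
  (b) The amount in controversy is 39,500 dollars, within the USD 75,000 ceiling. Satisfied.
  (c) The plaintiff resides in Casmere, which is not Norria, so one alternative holds. Met.
  (d) The claim is an employment claim, so this disjunct is met. Met.
  → Every requirement is satisfied — jurisdiction.
The Civil Court of Casmere:
  (a) The claim does not concern real property. However, every defendant has filed written consent, so the 'unless' proviso supplies this condition. Met.
  (b) The amount in controversy is USD 39,500, within the USD 75,000 ceiling, which satisfies one of the alternatives. Satisfied.
  (c) Every defendant has filed written consent, so this disjunct is met. Met.
  (d) Mira Kessit resides in Casmere. Satisfied.
  → The court has jurisdiction.
The Provincial Court of Norria:
  (a) No party resides in Norria; the claim is an employment claim, not a property claim — no alternative holds. But every defendant has filed written consent, and the 'unless' clause therefore excuses the requirement. Satisfied.
  (b) The plaintiff resides in Casmere, which is not Norria. Met.
  (c) Every defendant has filed written consent. The exception is not triggered, since the amount in controversy is $39,500, below the USD 75,000 floor. Met.
  (d) The amount in controversy is 39,500 dollars, within the 75,000 dollars ceiling, so one alternative holds. Satisfied.
  (e) The claim is an employment claim, not a contract claim, which satisfies one of the alternatives. Satisfied.
  → The court has jurisdiction.
The Circuit Court of Fenhaven:
  (a) No party resides in Fenhaven. The proviso offers no rescue either, since no defendant resides in Fenhaven (they reside in Casmere, Loren). Not satisfied.
  (b) The operative events occurred in Casmere. Satisfied.
  (c) The claim does not concern real property; no defendant resides in Fenhaven (they reside in Casmere, Loren) — every alternative fails. However, the amount in controversy is USD 39,500, which meets the $35,500 floor, so the 'unless' proviso supplies this condition. Met.
  (d) The contract was executed in Fenhaven, which satisfies one of the alternatives. Condition met.
  → No jurisdiction.
Courts with jurisdiction: the Superior Court of Norria, the Civil Court of Casmere, the Provincial Court of Norria — 3 in total.

3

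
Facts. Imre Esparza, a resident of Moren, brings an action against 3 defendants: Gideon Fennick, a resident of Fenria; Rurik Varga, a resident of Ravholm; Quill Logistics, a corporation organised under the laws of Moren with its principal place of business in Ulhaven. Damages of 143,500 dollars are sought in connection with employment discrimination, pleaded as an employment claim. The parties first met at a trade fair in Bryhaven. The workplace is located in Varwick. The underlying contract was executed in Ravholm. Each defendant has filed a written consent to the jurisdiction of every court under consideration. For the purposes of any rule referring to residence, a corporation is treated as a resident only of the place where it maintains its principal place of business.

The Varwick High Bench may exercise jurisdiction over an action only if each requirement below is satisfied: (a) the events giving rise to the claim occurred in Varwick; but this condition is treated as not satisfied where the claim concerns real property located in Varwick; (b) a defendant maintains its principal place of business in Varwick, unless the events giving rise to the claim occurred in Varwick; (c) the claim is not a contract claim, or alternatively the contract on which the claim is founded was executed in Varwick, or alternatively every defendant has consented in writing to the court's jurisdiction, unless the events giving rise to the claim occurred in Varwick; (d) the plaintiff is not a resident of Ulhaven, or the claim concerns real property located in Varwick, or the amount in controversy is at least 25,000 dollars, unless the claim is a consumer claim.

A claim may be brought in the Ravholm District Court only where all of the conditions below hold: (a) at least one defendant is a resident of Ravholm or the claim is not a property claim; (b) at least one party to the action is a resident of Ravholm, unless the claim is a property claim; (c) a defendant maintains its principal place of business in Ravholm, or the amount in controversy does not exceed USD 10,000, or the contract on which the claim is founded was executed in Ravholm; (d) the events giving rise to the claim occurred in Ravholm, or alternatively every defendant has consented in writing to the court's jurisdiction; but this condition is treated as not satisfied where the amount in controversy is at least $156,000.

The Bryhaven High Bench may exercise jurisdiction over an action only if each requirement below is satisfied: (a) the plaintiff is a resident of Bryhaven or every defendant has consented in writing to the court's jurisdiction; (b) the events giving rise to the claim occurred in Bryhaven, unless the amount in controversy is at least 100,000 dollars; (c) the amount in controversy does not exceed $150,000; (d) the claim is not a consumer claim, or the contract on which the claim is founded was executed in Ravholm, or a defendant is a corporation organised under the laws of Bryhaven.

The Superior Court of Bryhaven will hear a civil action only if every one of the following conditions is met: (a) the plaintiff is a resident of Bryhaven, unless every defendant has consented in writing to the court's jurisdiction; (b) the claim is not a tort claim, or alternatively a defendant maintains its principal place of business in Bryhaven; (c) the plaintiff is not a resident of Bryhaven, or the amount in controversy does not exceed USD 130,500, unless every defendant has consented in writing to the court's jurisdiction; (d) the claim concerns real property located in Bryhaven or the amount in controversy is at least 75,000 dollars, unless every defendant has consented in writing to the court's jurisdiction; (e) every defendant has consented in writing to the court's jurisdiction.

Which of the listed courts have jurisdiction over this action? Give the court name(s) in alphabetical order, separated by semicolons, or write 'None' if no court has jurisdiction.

the Bryhaven High Bench; the Ravholm District Court; the Superior Court of Bryhaven; the Varwick High Bench

The Varwick High Bench:
  (a) The operative events occurred in Varwick. The carve-out does not apply: the claim does not concern real property. Satisfied.
  (b) The corporate defendant(s) have their principal place of business in Ulhaven, not Varwick. However, the operative events occurred in Varwick, so the 'unless' proviso supplies this condition. Condition met.
  (c) The claim is an employment claim, not a contract claim — that alternative is enough. Condition met.
  (d) The plaintiff resides in Moren, which is not Ulhaven — that alternative is enough. Satisfied.
  → Every requirement is satisfied — jurisdiction.
The Ravholm District Court:
  (a) Rurik Varga resides in Ravholm, which satisfies one of the alternatives. Satisfied.
  (b) Rurik Varga resides in Ravholm. Met.
  (c) The contract was executed in Ravholm, which satisfies one of the alternatives. Satisfied.
  (d) Every defendant has filed written consent, which satisfies one of the alternatives. And the carve-out is inapplicable — the amount in controversy is $143,500, below the 156,000 dollars floor. Condition met.
  → The court has jurisdiction.
The Bryhaven High Bench:
  (a) Every defendant has filed written consent, so this disjunct is met. Met.
  (b) The operative events occurred in Varwick, not Bryhaven. The proviso rescues it, though: the amount in controversy is USD 143,500, which meets the $100,000 floor. Met.
  (c) The amount in controversy is USD 143,500, within the 150,000 dollars ceiling. Met.
  (d) The claim is an employment claim, not a consumer claim, which satisfies one of the alternatives. Satisfied.
  → The court has jurisdiction.
The Superior Court of Bryhaven:
  (a) The plaintiff resides in Moren, not Bryhaven. However, every defendant has filed written consent, so the 'unless' proviso supplies this condition. Met.
  (b) The claim is an employment claim, not a tort claim, which satisfies one of the alternatives. Satisfied.
  (c) The plaintiff resides in Moren, which is not Bryhaven, so this disjunct is met. Met.
  (d) The amount in controversy is $143,500, which meets the 75,000 dollars floor, so one alternative holds. Condition met.
  (e) Every defendant has filed written consent. Condition met.
  → The court has jurisdiction.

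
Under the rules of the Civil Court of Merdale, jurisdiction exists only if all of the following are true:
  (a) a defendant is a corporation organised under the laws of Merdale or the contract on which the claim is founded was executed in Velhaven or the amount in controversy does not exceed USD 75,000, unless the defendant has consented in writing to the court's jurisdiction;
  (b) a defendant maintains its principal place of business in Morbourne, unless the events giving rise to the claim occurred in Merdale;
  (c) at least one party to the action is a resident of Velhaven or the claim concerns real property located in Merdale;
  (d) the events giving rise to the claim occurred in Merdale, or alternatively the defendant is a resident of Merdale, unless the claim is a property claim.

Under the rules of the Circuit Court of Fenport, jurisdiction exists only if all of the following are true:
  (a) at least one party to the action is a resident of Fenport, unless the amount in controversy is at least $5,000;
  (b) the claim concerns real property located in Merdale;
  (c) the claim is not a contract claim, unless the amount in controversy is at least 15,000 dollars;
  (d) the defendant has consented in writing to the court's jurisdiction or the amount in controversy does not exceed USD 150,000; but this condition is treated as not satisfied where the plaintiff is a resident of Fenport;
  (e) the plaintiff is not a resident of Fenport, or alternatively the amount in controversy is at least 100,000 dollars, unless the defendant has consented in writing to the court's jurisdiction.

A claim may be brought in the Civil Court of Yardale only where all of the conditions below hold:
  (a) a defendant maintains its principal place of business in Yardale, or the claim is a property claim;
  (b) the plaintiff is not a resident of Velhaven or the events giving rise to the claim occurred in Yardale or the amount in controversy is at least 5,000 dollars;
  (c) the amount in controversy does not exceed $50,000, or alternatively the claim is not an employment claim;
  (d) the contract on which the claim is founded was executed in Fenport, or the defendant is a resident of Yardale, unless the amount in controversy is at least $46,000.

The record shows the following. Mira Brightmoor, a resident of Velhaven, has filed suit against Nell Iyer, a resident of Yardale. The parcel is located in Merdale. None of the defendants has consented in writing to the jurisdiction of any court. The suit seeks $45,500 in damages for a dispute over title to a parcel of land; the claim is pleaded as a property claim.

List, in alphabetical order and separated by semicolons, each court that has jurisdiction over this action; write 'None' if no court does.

the Circuit Court of Fenport; the Civil Court of Merdale; the Civil Court of Yardale

The Civil Court of Merdale:
  (a) The amount in controversy is 45,500 dollars, within the 75,000 dollars ceiling — that alternative is enough. Condition met.
  (b) No defendant is a corporation. However, the operative events occurred in Merdale, so the 'unless' proviso supplies this condition. Satisfied.
  (c) Mira Brightmoor resides in Velhaven, so one alternative holds. Satisfied.
  (d) The operative events occurred in Merdale, so one alternative holds. Condition met.
  → The court has jurisdiction.
The Circuit Court of Fenport:
  (a) No party resides in Fenport. The proviso rescues it, though: the amount in controversy is $45,500, which meets the $5,000 floor. Condition met.
  (b) The property lies in Merdale. Met.
  (c) The claim is a property claim, not a contract claim. Met.
  (d) The amount in controversy is 45,500 dollars, within the $150,000 ceiling, so one alternative holds. The exception is not triggered, since the plaintiff resides in Velhaven, not Fenport. Condition met.
  (e) The plaintiff resides in Velhaven, which is not Fenport, so this disjunct is met. Met.
  → All conditions met; jurisdiction exists.
The Civil Court of Yardale:
  (a) The claim is a property claim, which satisfies one of the alternatives. Condition met.
  (b) The amount in controversy is USD 45,500, which meets the 5,000 dollars floor, so one alternative holds. Met.
  (c) The amount in controversy is $45,500, within the 50,000 dollars ceiling, so this disjunct is met. Condition met.
  (d) The defendant resides in Yardale, which satisfies one of the alternatives. Satisfied.
  → Every requirement is satisfied — jurisdiction.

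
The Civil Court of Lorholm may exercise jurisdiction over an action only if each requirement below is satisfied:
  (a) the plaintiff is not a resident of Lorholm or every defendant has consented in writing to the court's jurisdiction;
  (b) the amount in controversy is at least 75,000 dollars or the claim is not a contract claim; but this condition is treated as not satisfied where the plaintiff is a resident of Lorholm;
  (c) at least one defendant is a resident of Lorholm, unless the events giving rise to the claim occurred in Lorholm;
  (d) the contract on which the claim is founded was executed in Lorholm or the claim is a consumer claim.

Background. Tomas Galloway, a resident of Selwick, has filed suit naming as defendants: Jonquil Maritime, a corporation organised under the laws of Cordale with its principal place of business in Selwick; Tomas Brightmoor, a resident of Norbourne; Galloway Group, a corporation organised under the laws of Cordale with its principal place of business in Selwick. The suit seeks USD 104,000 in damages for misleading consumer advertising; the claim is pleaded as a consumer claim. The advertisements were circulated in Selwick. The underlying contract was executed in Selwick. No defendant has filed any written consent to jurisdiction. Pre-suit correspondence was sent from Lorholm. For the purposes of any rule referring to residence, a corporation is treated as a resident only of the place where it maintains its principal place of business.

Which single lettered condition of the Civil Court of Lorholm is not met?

The Civil Court of Lorholm:
  (a) The plaintiff resides in Selwick, which is not Lorholm, so this disjunct is met. Met.
  (b) The amount in controversy is $104,000, which meets the 75,000 dollars floor — that alternative is enough. The exception is not triggered, since the plaintiff resides in Selwick, not Lorholm. Satisfied.
  (c) No defendant resides in Lorholm (they reside in Selwick, Norbourne, Selwick). The proviso offers no rescue either, since the operative events occurred in Selwick, not Lorholm. Condition not met.
  (d) The claim is a consumer claim, so this disjunct is met. Condition met.
Only condition (c) fails.

(c)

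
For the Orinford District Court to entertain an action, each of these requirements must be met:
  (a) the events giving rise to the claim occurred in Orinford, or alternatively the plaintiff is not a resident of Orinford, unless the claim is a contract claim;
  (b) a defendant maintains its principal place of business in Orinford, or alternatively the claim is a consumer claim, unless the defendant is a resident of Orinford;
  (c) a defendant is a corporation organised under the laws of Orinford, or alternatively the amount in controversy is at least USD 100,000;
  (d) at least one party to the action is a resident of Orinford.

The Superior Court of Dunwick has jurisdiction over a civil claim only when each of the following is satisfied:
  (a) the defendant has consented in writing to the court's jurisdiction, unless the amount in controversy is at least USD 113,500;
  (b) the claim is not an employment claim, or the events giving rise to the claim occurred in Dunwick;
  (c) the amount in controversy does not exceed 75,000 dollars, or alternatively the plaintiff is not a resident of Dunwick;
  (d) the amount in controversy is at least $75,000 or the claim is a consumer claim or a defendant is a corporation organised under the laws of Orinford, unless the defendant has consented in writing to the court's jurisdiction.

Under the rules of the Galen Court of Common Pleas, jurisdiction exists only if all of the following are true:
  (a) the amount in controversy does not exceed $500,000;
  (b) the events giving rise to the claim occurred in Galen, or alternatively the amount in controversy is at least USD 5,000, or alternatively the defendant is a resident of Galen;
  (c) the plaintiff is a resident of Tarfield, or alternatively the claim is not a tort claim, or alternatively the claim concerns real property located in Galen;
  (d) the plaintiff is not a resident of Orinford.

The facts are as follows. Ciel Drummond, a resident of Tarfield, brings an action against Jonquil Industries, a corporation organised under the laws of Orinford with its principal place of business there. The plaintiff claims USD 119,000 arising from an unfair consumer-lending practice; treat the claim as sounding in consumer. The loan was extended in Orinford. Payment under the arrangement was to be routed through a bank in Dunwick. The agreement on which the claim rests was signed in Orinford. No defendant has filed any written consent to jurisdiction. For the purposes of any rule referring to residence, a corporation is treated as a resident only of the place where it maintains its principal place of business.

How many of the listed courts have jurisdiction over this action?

3

The Orinford District Court:
  (a) The operative events occurred in Orinford, so one alternative holds. Satisfied.
  (b) Jonquil Industries has its principal place of business in Orinford, so one alternative holds. Met.
  (c) Jonquil Industries is organised under the laws of Orinford, so this disjunct is met. Satisfied.
  (d) Jonquil Industries resides in Orinford. Satisfied.
  → Jurisdiction lies.
The Superior Court of Dunwick:
  (a) No such written consent has been filed. The proviso rescues it, though: the amount in controversy is USD 119,000, which meets the USD 113,500 floor. Satisfied.
  (b) The claim is a consumer claim, not an employment claim, so this disjunct is met. Satisfied.
  (c) The plaintiff resides in Tarfield, which is not Dunwick, so this disjunct is met. Satisfied.
  (d) The amount in controversy is $119,000, which meets the 75,000 dollars floor, so one alternative holds. Met.
  → Jurisdiction lies.
The Galen Court of Common Pleas:
  (a) The amount in controversy is 119,000 dollars, within the USD 500,000 ceiling. Condition met.
  (b) The amount in controversy is $119,000, which meets the USD 5,000 floor — that alternative is enough. Satisfied.
  (c) The plaintiff resides in Tarfield, so one alternative holds. Condition met.
  (d) The plaintiff resides in Tarfield, which is not Orinford. Met.
  → The court has jurisdiction.
Courts with jurisdiction: the Orinford District Court, the Superior Court of Dunwick, the Galen Court of Common Pleas — 3 in total.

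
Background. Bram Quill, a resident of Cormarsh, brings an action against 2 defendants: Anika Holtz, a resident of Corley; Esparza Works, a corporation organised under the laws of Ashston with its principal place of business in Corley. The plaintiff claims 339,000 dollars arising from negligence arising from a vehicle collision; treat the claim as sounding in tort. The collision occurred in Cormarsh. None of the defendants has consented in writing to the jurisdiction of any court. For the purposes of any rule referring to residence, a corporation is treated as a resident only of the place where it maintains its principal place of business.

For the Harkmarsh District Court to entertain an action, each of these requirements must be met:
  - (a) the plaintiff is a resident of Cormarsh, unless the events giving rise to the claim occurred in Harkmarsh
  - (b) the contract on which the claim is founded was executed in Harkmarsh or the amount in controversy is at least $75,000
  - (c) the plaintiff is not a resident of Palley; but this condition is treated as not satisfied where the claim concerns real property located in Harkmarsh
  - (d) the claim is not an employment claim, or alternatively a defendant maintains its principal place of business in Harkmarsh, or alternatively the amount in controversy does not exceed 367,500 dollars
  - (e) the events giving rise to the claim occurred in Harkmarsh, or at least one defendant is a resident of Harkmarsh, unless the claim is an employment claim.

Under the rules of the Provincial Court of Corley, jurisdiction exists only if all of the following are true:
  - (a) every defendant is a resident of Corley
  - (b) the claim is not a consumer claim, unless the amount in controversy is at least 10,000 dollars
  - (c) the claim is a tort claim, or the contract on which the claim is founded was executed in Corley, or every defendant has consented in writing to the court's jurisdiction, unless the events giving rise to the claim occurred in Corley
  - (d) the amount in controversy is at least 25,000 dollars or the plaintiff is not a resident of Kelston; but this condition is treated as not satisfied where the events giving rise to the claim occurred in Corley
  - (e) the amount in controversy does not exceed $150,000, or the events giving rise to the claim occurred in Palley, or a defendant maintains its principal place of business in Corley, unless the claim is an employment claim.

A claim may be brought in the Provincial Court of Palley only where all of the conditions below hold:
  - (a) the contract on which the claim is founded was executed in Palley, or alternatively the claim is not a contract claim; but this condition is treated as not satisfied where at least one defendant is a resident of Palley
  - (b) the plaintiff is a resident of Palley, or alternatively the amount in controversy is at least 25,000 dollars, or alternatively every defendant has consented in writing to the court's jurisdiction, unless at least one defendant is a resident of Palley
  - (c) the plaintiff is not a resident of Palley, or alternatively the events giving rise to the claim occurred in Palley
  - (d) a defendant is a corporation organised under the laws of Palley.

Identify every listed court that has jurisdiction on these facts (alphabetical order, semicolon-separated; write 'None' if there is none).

the Provincial Court of Corley

The Harkmarsh District Court:
  (a) The plaintiff resides in Cormarsh. Met.
  (b) The amount in controversy is USD 339,000, which meets the $75,000 floor — that alternative is enough. Met.
  (c) The plaintiff resides in Cormarsh, which is not Palley. And the carve-out is inapplicable — the claim does not concern real property. Met.
  (d) The claim is a tort claim, not an employment claim, which satisfies one of the alternatives. Condition met.
  (e) The operative events occurred in Cormarsh, not Harkmarsh; no defendant resides in Harkmarsh (they reside in Corley, Corley) — every alternative fails. Nor does the 'unless' clause help: the claim is a tort claim, not an employment claim. Not satisfied.
  → Not every requirement is met — no jurisdiction.
The Provincial Court of Corley:
  (a) The defendants reside as follows — Anika Holtz in Corley, Esparza Works in Corley — all in Corley. Condition met.
  (b) The claim is a tort claim, not a consumer claim. Satisfied.
  (c) The claim is a tort claim, so this disjunct is met. Met.
  (d) The amount in controversy is $339,000, which meets the $25,000 floor — that alternative is enough. The exception is not triggered, since the operative events occurred in Cormarsh, not Corley. Met.
  (e) Esparza Works has its principal place of business in Corley, which satisfies one of the alternatives. Satisfied.
  → The court has jurisdiction.
The Provincial Court of Palley:
  (a) The claim is a tort claim, not a contract claim, which satisfies one of the alternatives. The carve-out does not apply: no defendant resides in Palley (they reside in Corley, Corley). Satisfied.
  (b) The amount in controversy is USD 339,000, which meets the USD 25,000 floor, which satisfies one of the alternatives. Condition met.
  (c) The plaintiff resides in Cormarsh, which is not Palley, so one alternative holds. Met.
  (d) The corporate defendant(s) are organised in Ashston, not Palley. Not satisfied.
  → No jurisdiction.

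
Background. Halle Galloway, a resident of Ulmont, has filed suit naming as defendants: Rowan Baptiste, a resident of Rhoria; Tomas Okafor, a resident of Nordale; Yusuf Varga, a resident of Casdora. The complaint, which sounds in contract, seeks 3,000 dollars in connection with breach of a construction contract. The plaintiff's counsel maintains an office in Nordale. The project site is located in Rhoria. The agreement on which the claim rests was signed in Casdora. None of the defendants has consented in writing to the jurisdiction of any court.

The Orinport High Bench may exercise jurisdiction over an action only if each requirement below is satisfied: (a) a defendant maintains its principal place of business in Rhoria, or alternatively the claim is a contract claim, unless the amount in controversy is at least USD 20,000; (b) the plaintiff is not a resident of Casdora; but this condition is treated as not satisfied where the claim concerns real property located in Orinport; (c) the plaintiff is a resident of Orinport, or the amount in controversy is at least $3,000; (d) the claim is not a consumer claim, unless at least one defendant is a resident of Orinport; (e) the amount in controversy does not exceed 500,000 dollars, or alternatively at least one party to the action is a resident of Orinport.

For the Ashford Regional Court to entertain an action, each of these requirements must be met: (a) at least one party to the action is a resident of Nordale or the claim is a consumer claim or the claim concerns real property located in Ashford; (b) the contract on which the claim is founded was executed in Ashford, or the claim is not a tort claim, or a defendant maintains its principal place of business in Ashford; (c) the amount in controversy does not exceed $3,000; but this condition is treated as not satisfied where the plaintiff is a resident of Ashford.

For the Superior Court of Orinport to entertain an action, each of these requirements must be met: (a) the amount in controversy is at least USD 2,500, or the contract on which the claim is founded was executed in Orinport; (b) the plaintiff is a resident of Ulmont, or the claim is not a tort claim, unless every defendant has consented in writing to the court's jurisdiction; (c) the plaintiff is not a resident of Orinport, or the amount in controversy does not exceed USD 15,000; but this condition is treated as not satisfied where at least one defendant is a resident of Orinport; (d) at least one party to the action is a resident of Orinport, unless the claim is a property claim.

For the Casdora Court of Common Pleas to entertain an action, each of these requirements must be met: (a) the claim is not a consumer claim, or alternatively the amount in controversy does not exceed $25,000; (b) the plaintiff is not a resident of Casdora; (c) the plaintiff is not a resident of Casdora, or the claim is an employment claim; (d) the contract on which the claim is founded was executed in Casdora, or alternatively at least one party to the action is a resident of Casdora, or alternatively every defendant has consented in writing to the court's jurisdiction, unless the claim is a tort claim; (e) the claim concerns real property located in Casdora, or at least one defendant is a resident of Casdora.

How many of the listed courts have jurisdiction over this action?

3

The Orinport High Bench:
  (a) The claim is a contract claim, which satisfies one of the alternatives. Met.
  (b) The plaintiff resides in Ulmont, which is not Casdora. And the carve-out is inapplicable — the claim does not concern real property. Satisfied.
  (c) The amount in controversy is 3,000 dollars, which meets the 3,000 dollars floor, so one alternative holds. Met.
  (d) The claim is a contract claim, not a consumer claim. Satisfied.
  (e) The amount in controversy is $3,000, within the 500,000 dollars ceiling — that alternative is enough. Condition met.
  → Jurisdiction lies.
The Ashford Regional Court:
  (a) Tomas Okafor resides in Nordale, so one alternative holds. Satisfied.
  (b) The claim is a contract claim, not a tort claim, so one alternative holds. Met.
  (c) The amount in controversy is 3,000 dollars, within the 3,000 dollars ceiling. The carve-out does not apply: the plaintiff resides in Ulmont, not Ashford. Condition met.
  → The court has jurisdiction.
The Superior Court of Orinport:
  (a) The amount in controversy is $3,000, which meets the $2,500 floor, so this disjunct is met. Satisfied.
  (b) The plaintiff resides in Ulmont, so this disjunct is met. Satisfied.
  (c) The plaintiff resides in Ulmont, which is not Orinport — that alternative is enough. The exception is not triggered, since no defendant resides in Orinport (they reside in Rhoria, Nordale, Casdora). Satisfied.
  (d) No party resides in Orinport. And the claim is a contract claim, not a property claim, so the proviso does not save it. Fails.
  → Not every requirement is met — no jurisdiction.
The Casdora Court of Common Pleas:
  (a) The claim is a contract claim, not a consumer claim, so one alternative holds. Met.
  (b) The plaintiff resides in Ulmont, which is not Casdora. Satisfied.
  (c) The plaintiff resides in Ulmont, which is not Casdora — that alternative is enough. Met.
  (d) The contract was executed in Casdora — that alternative is enough. Satisfied.
  (e) Yusuf Varga resides in Casdora, which satisfies one of the alternatives. Satisfied.
  → All conditions met; jurisdiction exists.
Courts with jurisdiction: the Orinport High Bench, the Ashford Regional Court, the Casdora Court of Common Pleas — 3 in total.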